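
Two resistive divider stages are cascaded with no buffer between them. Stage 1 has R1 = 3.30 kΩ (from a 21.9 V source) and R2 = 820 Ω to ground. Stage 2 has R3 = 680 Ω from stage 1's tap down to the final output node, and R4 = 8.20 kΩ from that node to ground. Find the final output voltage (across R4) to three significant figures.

Stage 2 presents R3+R4 = 8880 Ω as a load on stage 1's tap.
Stage 1's lower leg becomes R2‖(R3+R4) = 750.7 Ω, so V_mid = 21.9 × 750.7/4051 = 4.059 V.
Stage 2 is itself unloaded: V_out = V_mid × R4/(R3+R4) = 4.059 × 8200/8880 = 3.75 V.

V_out ≈ 3.75 V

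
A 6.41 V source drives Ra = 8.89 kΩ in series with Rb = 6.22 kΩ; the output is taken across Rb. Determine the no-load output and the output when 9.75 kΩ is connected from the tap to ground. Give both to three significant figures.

Unloaded: 2.64 V; loaded: 1.92 V

Open-circuit: V = 6.41 × 6.22/(8.89 + 6.22) = 2.64 V.
With the load, Rb becomes Rb‖R_L = 3.797 kΩ, so V = 6.41 × 3.797/12.69 = 1.92 V.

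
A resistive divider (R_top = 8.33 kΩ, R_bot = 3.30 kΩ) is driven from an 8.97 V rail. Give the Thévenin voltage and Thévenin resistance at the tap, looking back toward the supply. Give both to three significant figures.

V_th is the open-circuit tap voltage: 8.97 × 3.30/(8.33 + 3.30) = 2.55 V.
With the supply zeroed, R_top and R_bot appear in parallel from the tap: R_th = R_top‖R_bot = (8.33 × 3.30)/11.63 = 2.36 kΩ.

V_th = 2.55 V, R_th = 2.36 kΩ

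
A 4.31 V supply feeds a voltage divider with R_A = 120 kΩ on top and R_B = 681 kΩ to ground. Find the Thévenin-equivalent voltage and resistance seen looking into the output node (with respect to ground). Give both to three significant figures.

V_th = 3.66 V, R_th = 102 kΩ

V_th is the open-circuit tap voltage: 4.31 × 681/(120 + 681) = 3.66 V.
With the supply zeroed, R_A and R_B appear in parallel from the tap: R_th = R_A‖R_B = (120 × 681)/801.0 = 102 kΩ.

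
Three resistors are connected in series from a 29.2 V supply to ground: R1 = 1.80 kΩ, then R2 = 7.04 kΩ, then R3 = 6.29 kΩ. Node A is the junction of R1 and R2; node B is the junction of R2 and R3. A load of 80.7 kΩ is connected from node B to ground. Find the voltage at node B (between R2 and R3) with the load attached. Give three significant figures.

V ≈ 11.6 V

At node B, R3 is in parallel with the load: R3‖R_L = 5.835 kΩ.
Below node A the resistance is R2 + (R3‖R_L) = 12.88 kΩ, so V_A = 29.2 × 12.88/14.68 = 25.62 V.
Then V_B = V_A × (R3‖R_L)/(R2 + R3‖R_L) = 25.62 × 5.835/12.88 = 11.6 V.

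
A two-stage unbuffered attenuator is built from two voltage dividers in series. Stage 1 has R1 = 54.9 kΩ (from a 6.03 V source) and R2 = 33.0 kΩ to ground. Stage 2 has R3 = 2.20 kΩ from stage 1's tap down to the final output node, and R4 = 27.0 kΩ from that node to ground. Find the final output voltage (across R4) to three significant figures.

V_out ≈ 1.23 V

Stage 2 presents R3+R4 = 29.20 kΩ as a load on stage 1's tap.
Stage 1's lower leg becomes R2‖(R3+R4) = 15.49 kΩ, so V_mid = 6.03 × 15.49/70.39 = 1.327 V.
Stage 2 is itself unloaded: V_out = V_mid × R4/(R3+R4) = 1.327 × 27.0/29.20 = 1.23 V.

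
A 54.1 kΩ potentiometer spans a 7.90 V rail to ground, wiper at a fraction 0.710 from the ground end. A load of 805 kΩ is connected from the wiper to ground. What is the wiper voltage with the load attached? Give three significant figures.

V ≈ 5.53 V

The wiper splits the pot into (1−α)R = 15.69 kΩ above and αR = 38.41 kΩ below.
Lower section ‖ load = 36.66 kΩ.
V_wiper = 7.90 × 36.66/(15.69 + 36.66) = 5.53 V.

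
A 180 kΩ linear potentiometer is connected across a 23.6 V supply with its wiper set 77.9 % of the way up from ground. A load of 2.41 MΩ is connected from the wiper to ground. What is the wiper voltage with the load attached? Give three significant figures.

The wiper splits the pot into (1−α)R = 39.78 kΩ above and αR = 140.2 kΩ below.
Lower section ‖ load = 132.5 kΩ.
V_wiper = 23.6 × 132.5/(39.78 + 132.5) = 18.2 V.

V ≈ 18.2 V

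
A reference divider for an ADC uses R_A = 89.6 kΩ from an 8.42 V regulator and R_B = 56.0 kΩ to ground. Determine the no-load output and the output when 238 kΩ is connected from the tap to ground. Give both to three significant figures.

Open-circuit: V = 8.42 × 56.0/(89.6 + 56.0) = 3.24 V.
With the load, R_B becomes R_B‖R_L = 45.33 kΩ, so V = 8.42 × 45.33/134.9 = 2.83 V.

Unloaded: 3.24 V; loaded: 2.83 V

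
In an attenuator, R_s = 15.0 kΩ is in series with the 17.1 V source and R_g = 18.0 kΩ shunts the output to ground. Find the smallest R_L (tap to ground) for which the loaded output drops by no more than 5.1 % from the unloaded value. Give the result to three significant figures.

Output resistance R_th = R_s‖R_g = (15.0 × 18.0)/33.00 = 8.182 kΩ.
The fractional drop is R_th/(R_th + R_L); requiring this ≤ 0.0510 gives R_L ≥ R_th(1/0.0510 − 1) = 8.182 × 18.61 = 152 kΩ.

R_L(min) ≈ 152 kΩ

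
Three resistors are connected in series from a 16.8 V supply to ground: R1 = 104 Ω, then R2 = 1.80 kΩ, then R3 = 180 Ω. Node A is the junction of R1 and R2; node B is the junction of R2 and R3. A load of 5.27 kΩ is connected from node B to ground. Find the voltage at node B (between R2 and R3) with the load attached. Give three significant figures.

V ≈ 1.41 V

At node B, R3 is in parallel with the load: R3‖R_L = 174.1 Ω.
Below node A the resistance is R2 + (R3‖R_L) = 1974 Ω, so V_A = 16.8 × 1974/2078 = 15.96 V.
Then V_B = V_A × (R3‖R_L)/(R2 + R3‖R_L) = 15.96 × 174.1/1974 = 1.41 V.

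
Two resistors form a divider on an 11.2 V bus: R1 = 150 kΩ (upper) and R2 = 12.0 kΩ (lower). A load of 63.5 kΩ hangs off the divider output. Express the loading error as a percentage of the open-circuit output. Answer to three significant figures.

The divider's output (Thévenin) resistance is R1‖R2 = 11.11 kΩ.
Fractional drop under load = R_th/(R_th + R_L) = 11.11 / (11.11 + 63.5) = 0.1489.
So the output falls by 14.9 %.

14.9 %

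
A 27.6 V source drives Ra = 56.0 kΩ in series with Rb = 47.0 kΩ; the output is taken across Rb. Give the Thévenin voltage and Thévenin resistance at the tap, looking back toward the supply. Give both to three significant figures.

V_th is the open-circuit tap voltage: 27.6 × 47.0/(56.0 + 47.0) = 12.6 V.
With the supply zeroed, Ra and Rb appear in parallel from the tap: R_th = Ra‖Rb = (56.0 × 47.0)/103.0 = 25.6 kΩ.

V_th = 12.6 V, R_th = 25.6 kΩ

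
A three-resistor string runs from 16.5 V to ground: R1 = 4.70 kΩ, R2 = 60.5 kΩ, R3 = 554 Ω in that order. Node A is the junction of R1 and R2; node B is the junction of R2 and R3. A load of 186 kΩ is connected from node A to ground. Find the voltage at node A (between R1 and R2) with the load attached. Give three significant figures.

Below node A the series string R2+R3 = 61050 Ω sits in parallel with the 186000 Ω load: 45970 Ω.
V_A = 16.5 × 45970/(4700 + 45970) = 15.0 V.

V ≈ 15.0 V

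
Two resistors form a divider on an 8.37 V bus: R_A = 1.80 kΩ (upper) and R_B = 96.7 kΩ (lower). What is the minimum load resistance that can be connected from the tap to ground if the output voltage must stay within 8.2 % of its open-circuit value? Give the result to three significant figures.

R_L(min) ≈ 19.8 kΩ

Output resistance R_th = R_A‖R_B = (1.80 × 96.7)/98.50 = 1.767 kΩ.
The fractional drop is R_th/(R_th + R_L); requiring this ≤ 0.0820 gives R_L ≥ R_th(1/0.0820 − 1) = 1.767 × 11.20 = 19.8 kΩ.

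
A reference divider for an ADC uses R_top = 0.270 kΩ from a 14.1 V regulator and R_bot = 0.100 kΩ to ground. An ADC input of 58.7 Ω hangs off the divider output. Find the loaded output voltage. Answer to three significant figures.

V_out ≈ 1.70 V

The load sits in parallel with R_bot: R_bot‖R_L = (100 × 58.7) / (100 + 58.7) = 36.99 Ω.
V_out = 14.1 × 36.99 / (270 + 36.99) = 14.1 × 36.99/307.0 = 1.70 V.
(Unloaded it would have been 3.81 V.)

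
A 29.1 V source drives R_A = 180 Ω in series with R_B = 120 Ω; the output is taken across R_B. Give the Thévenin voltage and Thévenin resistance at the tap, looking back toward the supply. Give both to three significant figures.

V_th = 11.6 V, R_th = 72.0 Ω

V_th is the open-circuit tap voltage: 29.1 × 120/(180 + 120) = 11.6 V.
With the supply zeroed, R_A and R_B appear in parallel from the tap: R_th = R_A‖R_B = (180 × 120)/300.0 = 72.0 Ω.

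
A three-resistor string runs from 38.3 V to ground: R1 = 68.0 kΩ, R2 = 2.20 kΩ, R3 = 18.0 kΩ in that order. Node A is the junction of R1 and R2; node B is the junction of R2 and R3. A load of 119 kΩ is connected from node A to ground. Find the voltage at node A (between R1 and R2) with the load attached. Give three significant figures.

V ≈ 7.76 V

Below node A the series string R2+R3 = 20.20 kΩ sits in parallel with the 119 kΩ load: 17.27 kΩ.
V_A = 38.3 × 17.27/(68.0 + 17.27) = 7.76 V.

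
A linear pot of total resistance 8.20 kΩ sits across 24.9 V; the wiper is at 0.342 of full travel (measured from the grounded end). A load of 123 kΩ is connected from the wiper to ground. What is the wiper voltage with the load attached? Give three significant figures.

V ≈ 8.39 V

The wiper splits the pot into (1−α)R = 5.396 kΩ above and αR = 2.804 kΩ below.
Lower section ‖ load = 2.742 kΩ.
V_wiper = 24.9 × 2.742/(5.396 + 2.742) = 8.39 V.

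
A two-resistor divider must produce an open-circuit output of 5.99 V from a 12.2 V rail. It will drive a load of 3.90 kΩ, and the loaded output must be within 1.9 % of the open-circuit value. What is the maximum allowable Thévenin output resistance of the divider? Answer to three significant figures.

R_th ≤ 75.5 Ω

Loading drop = R_th/(R_th + R_L) ≤ 0.0190, so R_th ≤ R_L · ε/(1−ε) = 3.90 kΩ × 0.0190/0.9810 = 75.5 Ω.
(Any R1, R2 with R2/(R1+R2) = 0.491 and R1‖R2 ≤ 75.5 Ω will meet the spec.)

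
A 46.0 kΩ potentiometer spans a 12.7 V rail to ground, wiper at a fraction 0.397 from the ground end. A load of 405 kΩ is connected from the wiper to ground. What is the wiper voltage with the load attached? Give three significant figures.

The wiper splits the pot into (1−α)R = 27.74 kΩ above and αR = 18.26 kΩ below.
Lower section ‖ load = 17.47 kΩ.
V_wiper = 12.7 × 17.47/(27.74 + 17.47) = 4.91 V.

V ≈ 4.91 V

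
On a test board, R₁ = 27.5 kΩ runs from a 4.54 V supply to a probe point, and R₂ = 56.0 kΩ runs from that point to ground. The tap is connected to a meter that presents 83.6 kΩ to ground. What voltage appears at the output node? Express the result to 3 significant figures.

The load sits in parallel with R₂: R₂‖R_L = (56.0 × 83.6) / (56.0 + 83.6) = 33.54 kΩ.
V_out = 4.54 × 33.54 / (27.5 + 33.54) = 4.54 × 33.54/61.04 = 2.49 V.

V_out ≈ 2.49 V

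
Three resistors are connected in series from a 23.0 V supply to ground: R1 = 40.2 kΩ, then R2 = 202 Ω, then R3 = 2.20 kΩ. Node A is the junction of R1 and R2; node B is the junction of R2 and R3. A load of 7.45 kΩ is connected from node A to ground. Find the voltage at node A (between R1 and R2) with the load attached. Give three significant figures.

Below node A the series string R2+R3 = 2402 Ω sits in parallel with the 7450 Ω load: 1816 Ω.
V_A = 23.0 × 1816/(40200 + 1816) = 0.994 V.

V ≈ 0.994 V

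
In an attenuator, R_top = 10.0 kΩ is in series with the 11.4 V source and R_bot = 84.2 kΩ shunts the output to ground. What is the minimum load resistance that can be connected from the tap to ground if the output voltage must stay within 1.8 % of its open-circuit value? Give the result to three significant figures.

Output resistance R_th = R_top‖R_bot = (10.0 × 84.2)/94.20 = 8.938 kΩ.
The fractional drop is R_th/(R_th + R_L); requiring this ≤ 0.0180 gives R_L ≥ R_th(1/0.0180 − 1) = 8.938 × 54.56 = 488 kΩ.

R_L(min) ≈ 488 kΩ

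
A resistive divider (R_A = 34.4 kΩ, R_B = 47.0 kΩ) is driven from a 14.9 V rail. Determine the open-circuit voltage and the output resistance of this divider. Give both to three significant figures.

V_th = 8.60 V, R_th = 19.9 kΩ

V_th is the open-circuit tap voltage: 14.9 × 47.0/(34.4 + 47.0) = 8.60 V.
With the supply zeroed, R_A and R_B appear in parallel from the tap: R_th = R_A‖R_B = (34.4 × 47.0)/81.40 = 19.9 kΩ.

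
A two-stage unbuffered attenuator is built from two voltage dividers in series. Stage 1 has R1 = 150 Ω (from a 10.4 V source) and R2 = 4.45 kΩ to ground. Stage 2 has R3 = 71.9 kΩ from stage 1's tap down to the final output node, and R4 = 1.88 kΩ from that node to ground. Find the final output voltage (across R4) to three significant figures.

V_out ≈ 0.256 V

Stage 2 presents R3+R4 = 73780 Ω as a load on stage 1's tap.
Stage 1's lower leg becomes R2‖(R3+R4) = 4197 Ω, so V_mid = 10.4 × 4197/4347 = 10.04 V.
Stage 2 is itself unloaded: V_out = V_mid × R4/(R3+R4) = 10.04 × 1880/73780 = 0.256 V.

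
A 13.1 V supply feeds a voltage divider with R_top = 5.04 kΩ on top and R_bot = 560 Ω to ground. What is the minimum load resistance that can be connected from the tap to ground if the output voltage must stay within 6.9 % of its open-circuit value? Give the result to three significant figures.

R_L(min) ≈ 6.80 kΩ

Output resistance R_th = R_top‖R_bot = (5040 × 560)/5600 = 504.0 Ω.
The fractional drop is R_th/(R_th + R_L); requiring this ≤ 0.0690 gives R_L ≥ R_th(1/0.0690 − 1) = 504.0 × 13.49 = 6.80 kΩ.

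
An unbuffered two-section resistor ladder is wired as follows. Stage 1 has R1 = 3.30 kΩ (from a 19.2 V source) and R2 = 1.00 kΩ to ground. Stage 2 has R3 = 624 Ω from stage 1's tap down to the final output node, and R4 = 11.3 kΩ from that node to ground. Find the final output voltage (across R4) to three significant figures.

Stage 2 presents R3+R4 = 11920 Ω as a load on stage 1's tap.
Stage 1's lower leg becomes R2‖(R3+R4) = 922.6 Ω, so V_mid = 19.2 × 922.6/4223 = 4.195 V.
Stage 2 is itself unloaded: V_out = V_mid × R4/(R3+R4) = 4.195 × 11300/11920 = 3.98 V.

V_out ≈ 3.98 V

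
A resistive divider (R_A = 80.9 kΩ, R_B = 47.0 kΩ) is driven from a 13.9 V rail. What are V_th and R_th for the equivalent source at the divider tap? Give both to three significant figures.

V_th = 5.11 V, R_th = 29.7 kΩ

V_th is the open-circuit tap voltage: 13.9 × 47.0/(80.9 + 47.0) = 5.11 V.
With the supply zeroed, R_A and R_B appear in parallel from the tap: R_th = R_A‖R_B = (80.9 × 47.0)/127.9 = 29.7 kΩ.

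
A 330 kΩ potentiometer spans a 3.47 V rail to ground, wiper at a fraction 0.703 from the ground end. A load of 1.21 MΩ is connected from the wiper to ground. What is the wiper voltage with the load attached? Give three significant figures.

The wiper splits the pot into (1−α)R = 98.01 kΩ above and αR = 232.0 kΩ below.
Lower section ‖ load = 194.7 kΩ.
V_wiper = 3.47 × 194.7/(98.01 + 194.7) = 2.31 V.

V ≈ 2.31 V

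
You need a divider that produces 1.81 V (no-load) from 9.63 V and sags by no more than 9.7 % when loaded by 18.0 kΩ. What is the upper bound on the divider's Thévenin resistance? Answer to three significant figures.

Loading drop = R_th/(R_th + R_L) ≤ 0.0970, so R_th ≤ R_L · ε/(1−ε) = 18.0 kΩ × 0.0970/0.9030 = 1.93 kΩ.
(Any R1, R2 with R2/(R1+R2) = 0.188 and R1‖R2 ≤ 1.93 kΩ will meet the spec.)

R_th ≤ 1.93 kΩ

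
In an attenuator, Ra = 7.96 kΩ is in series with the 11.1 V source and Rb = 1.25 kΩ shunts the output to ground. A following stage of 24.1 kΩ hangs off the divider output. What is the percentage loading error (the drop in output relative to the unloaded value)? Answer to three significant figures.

The divider's output (Thévenin) resistance is Ra‖Rb = 1.080 kΩ.
Fractional drop under load = R_th/(R_th + R_L) = 1.080 / (1.080 + 24.1) = 0.04290.
So the output falls by 4.29 %.

4.29 %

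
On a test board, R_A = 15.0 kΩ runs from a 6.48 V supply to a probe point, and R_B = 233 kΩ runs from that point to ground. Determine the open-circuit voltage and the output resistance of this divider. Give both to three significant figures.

V_th is the open-circuit tap voltage: 6.48 × 233/(15.0 + 233) = 6.09 V.
With the supply zeroed, R_A and R_B appear in parallel from the tap: R_th = R_A‖R_B = (15.0 × 233)/248.0 = 14.1 kΩ.

V_th = 6.09 V, R_th = 14.1 kΩ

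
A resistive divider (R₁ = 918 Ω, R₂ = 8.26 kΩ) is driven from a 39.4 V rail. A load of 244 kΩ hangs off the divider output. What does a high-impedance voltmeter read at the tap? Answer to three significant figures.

V_out ≈ 35.3 V

The load sits in parallel with R₂: R₂‖R_L = (8260 × 244000) / (8260 + 244000) = 7990 Ω.
V_out = 39.4 × 7990 / (918 + 7990) = 39.4 × 7990/8908 = 35.3 V.
(Unloaded it would have been 35.5 V.)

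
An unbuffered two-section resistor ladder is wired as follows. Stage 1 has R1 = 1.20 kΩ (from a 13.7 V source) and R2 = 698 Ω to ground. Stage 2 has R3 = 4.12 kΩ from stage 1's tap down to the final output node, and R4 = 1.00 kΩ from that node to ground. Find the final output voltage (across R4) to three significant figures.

Stage 2 presents R3+R4 = 5120 Ω as a load on stage 1's tap.
Stage 1's lower leg becomes R2‖(R3+R4) = 614.3 Ω, so V_mid = 13.7 × 614.3/1814 = 4.638 V.
Stage 2 is itself unloaded: V_out = V_mid × R4/(R3+R4) = 4.638 × 1000/5120 = 0.906 V.

V_out ≈ 0.906 V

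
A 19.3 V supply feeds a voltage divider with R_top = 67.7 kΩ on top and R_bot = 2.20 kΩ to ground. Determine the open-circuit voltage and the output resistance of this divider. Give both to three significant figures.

V_th = 0.607 V, R_th = 2.13 kΩ

V_th is the open-circuit tap voltage: 19.3 × 2.20/(67.7 + 2.20) = 0.607 V.
With the supply zeroed, R_top and R_bot appear in parallel from the tap: R_th = R_top‖R_bot = (67.7 × 2.20)/69.90 = 2.13 kΩ.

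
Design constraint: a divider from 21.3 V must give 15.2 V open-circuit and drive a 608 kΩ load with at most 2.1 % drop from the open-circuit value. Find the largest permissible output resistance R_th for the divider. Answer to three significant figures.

R_th ≤ 13.0 kΩ

Loading drop = R_th/(R_th + R_L) ≤ 0.0210, so R_th ≤ R_L · ε/(1−ε) = 608 kΩ × 0.0210/0.9790 = 13.0 kΩ.
(Any R1, R2 with R2/(R1+R2) = 0.714 and R1‖R2 ≤ 13.0 kΩ will meet the spec.)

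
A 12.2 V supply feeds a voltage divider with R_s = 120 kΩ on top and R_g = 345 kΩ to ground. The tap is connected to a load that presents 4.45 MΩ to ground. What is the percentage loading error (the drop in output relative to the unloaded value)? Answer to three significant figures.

The divider's output (Thévenin) resistance is R_s‖R_g = 89.03 kΩ.
Fractional drop under load = R_th/(R_th + R_L) = 89.03 / (89.03 + 4450) = 0.01961.
So the output falls by 1.96 %.

1.96 %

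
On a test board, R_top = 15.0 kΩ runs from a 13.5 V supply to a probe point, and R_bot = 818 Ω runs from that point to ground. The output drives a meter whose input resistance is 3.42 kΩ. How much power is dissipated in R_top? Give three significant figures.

P ≈ 11.1 mW

Total resistance from the source is R_top + (R_bot‖R_L) = 15660 Ω, so I = 13.5/15660 Ω = 0.8621 mA.
P = I²·R_top = (0.8621 mA)² × 15.0 kΩ = 11.1 mW.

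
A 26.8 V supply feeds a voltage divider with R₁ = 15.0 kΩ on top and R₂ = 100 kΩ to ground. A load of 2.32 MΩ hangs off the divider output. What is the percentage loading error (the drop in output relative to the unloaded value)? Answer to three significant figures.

0.559 %

The divider's output (Thévenin) resistance is R₁‖R₂ = 13.04 kΩ.
Fractional drop under load = R_th/(R_th + R_L) = 13.04 / (13.04 + 2320) = 0.005591.
So the output falls by 0.559 %.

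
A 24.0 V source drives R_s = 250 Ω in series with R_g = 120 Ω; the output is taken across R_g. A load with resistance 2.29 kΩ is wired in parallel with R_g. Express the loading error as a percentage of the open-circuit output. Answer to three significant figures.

The divider's output (Thévenin) resistance is R_s‖R_g = 81.08 Ω.
Fractional drop under load = R_th/(R_th + R_L) = 81.08 / (81.08 + 2290) = 0.03420.
So the output falls by 3.42 %.

3.42 %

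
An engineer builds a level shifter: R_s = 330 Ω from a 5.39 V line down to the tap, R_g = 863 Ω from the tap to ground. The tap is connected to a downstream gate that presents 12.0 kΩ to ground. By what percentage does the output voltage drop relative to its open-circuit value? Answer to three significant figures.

1.95 %

The divider's output (Thévenin) resistance is R_s‖R_g = 238.7 Ω.
Fractional drop under load = R_th/(R_th + R_L) = 238.7 / (238.7 + 12000) = 0.01951.
So the output falls by 1.95 %.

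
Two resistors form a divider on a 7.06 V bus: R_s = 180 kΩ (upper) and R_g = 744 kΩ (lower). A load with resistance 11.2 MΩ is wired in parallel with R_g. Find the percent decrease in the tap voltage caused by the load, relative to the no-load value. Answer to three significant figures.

1.28 %

The divider's output (Thévenin) resistance is R_s‖R_g = 144.9 kΩ.
Fractional drop under load = R_th/(R_th + R_L) = 144.9 / (144.9 + 11200) = 0.01278.
So the output falls by 1.28 %.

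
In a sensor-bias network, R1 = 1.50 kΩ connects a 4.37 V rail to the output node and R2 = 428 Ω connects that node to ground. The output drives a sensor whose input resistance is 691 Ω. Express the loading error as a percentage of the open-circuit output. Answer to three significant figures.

32.5 %

The divider's output (Thévenin) resistance is R1‖R2 = 333.0 Ω.
Fractional drop under load = R_th/(R_th + R_L) = 333.0 / (333.0 + 691) = 0.3252.
So the output falls by 32.5 %.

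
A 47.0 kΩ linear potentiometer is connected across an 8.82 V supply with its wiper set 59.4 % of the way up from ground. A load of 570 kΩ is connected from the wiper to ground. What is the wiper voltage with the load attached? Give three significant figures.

The wiper splits the pot into (1−α)R = 19.08 kΩ above and αR = 27.92 kΩ below.
Lower section ‖ load = 26.61 kΩ.
V_wiper = 8.82 × 26.61/(19.08 + 26.61) = 5.14 V.

V ≈ 5.14 V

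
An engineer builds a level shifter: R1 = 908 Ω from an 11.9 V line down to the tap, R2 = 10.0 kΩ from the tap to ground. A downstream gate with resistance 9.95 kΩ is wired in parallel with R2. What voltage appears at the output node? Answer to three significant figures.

The load sits in parallel with R2: R2‖R_L = (10000 × 9950) / (10000 + 9950) = 4987 Ω.
V_out = 11.9 × 4987 / (908 + 4987) = 11.9 × 4987/5895 = 10.1 V.

V_out ≈ 10.1 V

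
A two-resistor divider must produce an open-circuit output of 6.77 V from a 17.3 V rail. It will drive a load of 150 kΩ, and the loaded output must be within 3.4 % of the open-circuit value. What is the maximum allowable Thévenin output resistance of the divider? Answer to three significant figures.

R_th ≤ 5.28 kΩ

Loading drop = R_th/(R_th + R_L) ≤ 0.0340, so R_th ≤ R_L · ε/(1−ε) = 150 kΩ × 0.0340/0.9660 = 5.28 kΩ.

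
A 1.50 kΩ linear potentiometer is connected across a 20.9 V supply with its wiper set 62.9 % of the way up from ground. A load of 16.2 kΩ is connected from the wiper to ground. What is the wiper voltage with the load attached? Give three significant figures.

The wiper splits the pot into (1−α)R = 556.5 Ω above and αR = 943.5 Ω below.
Lower section ‖ load = 891.6 Ω.
V_wiper = 20.9 × 891.6/(556.5 + 891.6) = 12.9 V.

V ≈ 12.9 V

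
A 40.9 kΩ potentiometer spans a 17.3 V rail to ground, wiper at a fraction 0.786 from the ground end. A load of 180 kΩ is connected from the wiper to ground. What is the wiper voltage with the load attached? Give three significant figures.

The wiper splits the pot into (1−α)R = 8.753 kΩ above and αR = 32.15 kΩ below.
Lower section ‖ load = 27.28 kΩ.
V_wiper = 17.3 × 27.28/(8.753 + 27.28) = 13.1 V.

V ≈ 13.1 V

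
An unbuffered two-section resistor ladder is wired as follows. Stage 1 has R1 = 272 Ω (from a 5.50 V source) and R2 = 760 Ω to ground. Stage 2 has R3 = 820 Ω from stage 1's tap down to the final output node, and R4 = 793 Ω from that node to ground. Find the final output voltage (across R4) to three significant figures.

V_out ≈ 1.77 V

Stage 2 presents R3+R4 = 1613 Ω as a load on stage 1's tap.
Stage 1's lower leg becomes R2‖(R3+R4) = 516.6 Ω, so V_mid = 5.50 × 516.6/788.6 = 3.603 V.
Stage 2 is itself unloaded: V_out = V_mid × R4/(R3+R4) = 3.603 × 793/1613 = 1.77 V.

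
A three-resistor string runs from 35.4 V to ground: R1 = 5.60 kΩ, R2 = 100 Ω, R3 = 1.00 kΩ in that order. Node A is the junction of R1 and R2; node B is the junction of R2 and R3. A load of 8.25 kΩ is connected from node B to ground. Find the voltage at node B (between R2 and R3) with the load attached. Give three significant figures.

V ≈ 4.79 V

At node B, R3 is in parallel with the load: R3‖R_L = 891.9 Ω.
Below node A the resistance is R2 + (R3‖R_L) = 991.9 Ω, so V_A = 35.4 × 991.9/6592 = 5.327 V.
Then V_B = V_A × (R3‖R_L)/(R2 + R3‖R_L) = 5.327 × 891.9/991.9 = 4.79 V.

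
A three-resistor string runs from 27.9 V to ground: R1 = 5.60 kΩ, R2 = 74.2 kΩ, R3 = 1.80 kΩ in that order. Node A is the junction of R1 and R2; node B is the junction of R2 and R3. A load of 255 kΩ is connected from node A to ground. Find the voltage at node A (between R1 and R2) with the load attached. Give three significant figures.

Below node A the series string R2+R3 = 76.00 kΩ sits in parallel with the 255 kΩ load: 58.55 kΩ.
V_A = 27.9 × 58.55/(5.60 + 58.55) = 25.5 V.

V ≈ 25.5 V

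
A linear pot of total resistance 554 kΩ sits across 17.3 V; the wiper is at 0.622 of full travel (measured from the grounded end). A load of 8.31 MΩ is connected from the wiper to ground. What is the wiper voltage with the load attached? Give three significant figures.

The wiper splits the pot into (1−α)R = 209.4 kΩ above and αR = 344.6 kΩ below.
Lower section ‖ load = 330.9 kΩ.
V_wiper = 17.3 × 330.9/(209.4 + 330.9) = 10.6 V.

V ≈ 10.6 V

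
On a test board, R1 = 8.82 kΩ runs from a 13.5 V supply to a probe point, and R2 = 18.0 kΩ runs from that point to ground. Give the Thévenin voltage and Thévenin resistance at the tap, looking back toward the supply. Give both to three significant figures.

V_th is the open-circuit tap voltage: 13.5 × 18.0/(8.82 + 18.0) = 9.06 V.
With the supply zeroed, R1 and R2 appear in parallel from the tap: R_th = R1‖R2 = (8.82 × 18.0)/26.82 = 5.92 kΩ.

V_th = 9.06 V, R_th = 5.92 kΩ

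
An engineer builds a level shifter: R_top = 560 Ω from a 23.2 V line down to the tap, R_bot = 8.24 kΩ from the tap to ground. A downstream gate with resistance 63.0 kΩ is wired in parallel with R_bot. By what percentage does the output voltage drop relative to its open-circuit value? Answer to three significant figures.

0.825 %

The divider's output (Thévenin) resistance is R_top‖R_bot = 524.4 Ω.
Fractional drop under load = R_th/(R_th + R_L) = 524.4 / (524.4 + 63000) = 0.008255.
So the output falls by 0.825 %.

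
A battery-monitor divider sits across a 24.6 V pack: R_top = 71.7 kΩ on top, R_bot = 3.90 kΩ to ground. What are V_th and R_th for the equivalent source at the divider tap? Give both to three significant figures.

V_th is the open-circuit tap voltage: 24.6 × 3.90/(71.7 + 3.90) = 1.27 V.
With the supply zeroed, R_top and R_bot appear in parallel from the tap: R_th = R_top‖R_bot = (71.7 × 3.90)/75.60 = 3.70 kΩ.

V_th = 1.27 V, R_th = 3.70 kΩ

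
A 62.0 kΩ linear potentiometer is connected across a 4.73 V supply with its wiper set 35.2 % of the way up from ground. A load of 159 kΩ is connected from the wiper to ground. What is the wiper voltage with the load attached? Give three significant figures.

The wiper splits the pot into (1−α)R = 40.18 kΩ above and αR = 21.82 kΩ below.
Lower section ‖ load = 19.19 kΩ.
V_wiper = 4.73 × 19.19/(40.18 + 19.19) = 1.53 V.

V ≈ 1.53 V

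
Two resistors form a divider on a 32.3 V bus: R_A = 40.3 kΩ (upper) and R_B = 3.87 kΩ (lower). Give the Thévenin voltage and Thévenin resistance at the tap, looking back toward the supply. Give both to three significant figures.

V_th = 2.83 V, R_th = 3.53 kΩ

V_th is the open-circuit tap voltage: 32.3 × 3.87/(40.3 + 3.87) = 2.83 V.
With the supply zeroed, R_A and R_B appear in parallel from the tap: R_th = R_A‖R_B = (40.3 × 3.87)/44.17 = 3.53 kΩ.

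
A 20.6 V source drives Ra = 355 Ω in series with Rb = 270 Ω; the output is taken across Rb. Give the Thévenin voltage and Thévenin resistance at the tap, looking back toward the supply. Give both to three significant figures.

V_th = 8.90 V, R_th = 153 Ω

V_th is the open-circuit tap voltage: 20.6 × 270/(355 + 270) = 8.90 V.
With the supply zeroed, Ra and Rb appear in parallel from the tap: R_th = Ra‖Rb = (355 × 270)/625.0 = 153 Ω.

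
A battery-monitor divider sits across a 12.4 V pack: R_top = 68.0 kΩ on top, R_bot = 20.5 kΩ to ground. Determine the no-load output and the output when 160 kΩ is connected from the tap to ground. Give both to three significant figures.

Unloaded: 2.87 V; loaded: 2.61 V

Open-circuit: V = 12.4 × 20.5/(68.0 + 20.5) = 2.87 V.
With the load, R_bot becomes R_bot‖R_L = 18.17 kΩ, so V = 12.4 × 18.17/86.17 = 2.61 V.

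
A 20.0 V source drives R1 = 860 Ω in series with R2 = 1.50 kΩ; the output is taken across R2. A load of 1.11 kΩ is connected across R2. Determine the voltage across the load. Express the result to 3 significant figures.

The load sits in parallel with R2: R2‖R_L = (1500 × 1110) / (1500 + 1110) = 637.9 Ω.
V_out = 20.0 × 637.9 / (860 + 637.9) = 20.0 × 637.9/1498 = 8.52 V.

V_out ≈ 8.52 V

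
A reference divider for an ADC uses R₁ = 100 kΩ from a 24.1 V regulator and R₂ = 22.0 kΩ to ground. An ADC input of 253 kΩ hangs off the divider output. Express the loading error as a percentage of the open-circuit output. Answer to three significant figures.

6.65 %

The divider's output (Thévenin) resistance is R₁‖R₂ = 18.03 kΩ.
Fractional drop under load = R_th/(R_th + R_L) = 18.03 / (18.03 + 253) = 0.06653.
So the output falls by 6.65 %.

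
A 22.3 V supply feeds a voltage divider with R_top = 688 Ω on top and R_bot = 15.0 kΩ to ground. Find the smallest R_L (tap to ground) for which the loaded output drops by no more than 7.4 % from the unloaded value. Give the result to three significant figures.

Output resistance R_th = R_top‖R_bot = (688 × 15000)/15690 = 657.8 Ω.
The fractional drop is R_th/(R_th + R_L); requiring this ≤ 0.0740 gives R_L ≥ R_th(1/0.0740 − 1) = 657.8 × 12.51 = 8.23 kΩ.

R_L(min) ≈ 8.23 kΩ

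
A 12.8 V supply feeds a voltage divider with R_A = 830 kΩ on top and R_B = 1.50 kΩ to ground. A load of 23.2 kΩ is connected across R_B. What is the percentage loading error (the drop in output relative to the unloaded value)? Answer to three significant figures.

6.06 %

The divider's output (Thévenin) resistance is R_A‖R_B = 1.497 kΩ.
Fractional drop under load = R_th/(R_th + R_L) = 1.497 / (1.497 + 23.2) = 0.06063.
So the output falls by 6.06 %.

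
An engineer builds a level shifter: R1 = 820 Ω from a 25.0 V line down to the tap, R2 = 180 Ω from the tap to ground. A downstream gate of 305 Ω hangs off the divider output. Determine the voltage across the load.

The load sits in parallel with R2: R2‖R_L = (180 × 305) / (180 + 305) = 113.2 Ω.
V_out = 25.0 × 113.2 / (820 + 113.2) = 25.0 × 113.2/933.2 = 3.03 V.

V_out ≈ 3.03 V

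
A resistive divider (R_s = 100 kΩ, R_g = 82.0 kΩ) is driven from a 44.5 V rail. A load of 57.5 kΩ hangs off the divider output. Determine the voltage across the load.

V_out ≈ 11.2 V

The load sits in parallel with R_g: R_g‖R_L = (82.0 × 57.5) / (82.0 + 57.5) = 33.80 kΩ.
V_out = 44.5 × 33.80 / (100 + 33.80) = 44.5 × 33.80/133.8 = 11.2 V.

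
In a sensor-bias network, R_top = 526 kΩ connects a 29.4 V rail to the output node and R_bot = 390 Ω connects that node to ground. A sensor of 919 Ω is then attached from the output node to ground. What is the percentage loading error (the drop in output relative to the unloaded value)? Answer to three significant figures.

The divider's output (Thévenin) resistance is R_top‖R_bot = 389.7 Ω.
Fractional drop under load = R_th/(R_th + R_L) = 389.7 / (389.7 + 919) = 0.2978.
So the output falls by 29.8 %.

29.8 %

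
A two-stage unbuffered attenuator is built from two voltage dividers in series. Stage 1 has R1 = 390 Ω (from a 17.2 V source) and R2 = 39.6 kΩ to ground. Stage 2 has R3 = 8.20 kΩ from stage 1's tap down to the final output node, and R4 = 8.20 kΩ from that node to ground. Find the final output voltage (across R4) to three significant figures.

V_out ≈ 8.32 V

Stage 2 presents R3+R4 = 16400 Ω as a load on stage 1's tap.
Stage 1's lower leg becomes R2‖(R3+R4) = 11600 Ω, so V_mid = 17.2 × 11600/11990 = 16.64 V.
Stage 2 is itself unloaded: V_out = V_mid × R4/(R3+R4) = 16.64 × 8200/16400 = 8.32 V.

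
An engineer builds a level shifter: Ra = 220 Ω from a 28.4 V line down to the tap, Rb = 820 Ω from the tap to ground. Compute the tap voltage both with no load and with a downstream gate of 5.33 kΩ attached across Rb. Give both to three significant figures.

Open-circuit: V = 28.4 × 820/(220 + 820) = 22.4 V.
With the load, Rb becomes Rb‖R_L = 710.7 Ω, so V = 28.4 × 710.7/930.7 = 21.7 V.

Unloaded: 22.4 V; loaded: 21.7 V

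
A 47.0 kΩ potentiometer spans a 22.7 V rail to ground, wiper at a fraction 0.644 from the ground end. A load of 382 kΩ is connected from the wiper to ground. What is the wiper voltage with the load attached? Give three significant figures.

The wiper splits the pot into (1−α)R = 16.73 kΩ above and αR = 30.27 kΩ below.
Lower section ‖ load = 28.05 kΩ.
V_wiper = 22.7 × 28.05/(16.73 + 28.05) = 14.2 V.

V ≈ 14.2 V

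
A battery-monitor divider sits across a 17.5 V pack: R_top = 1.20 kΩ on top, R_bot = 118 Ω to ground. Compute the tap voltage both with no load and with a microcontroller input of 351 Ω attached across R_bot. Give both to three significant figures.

Unloaded: 1.57 V; loaded: 1.20 V

Open-circuit: V = 17.5 × 118/(1200 + 118) = 1.57 V.
With the load, R_bot becomes R_bot‖R_L = 88.31 Ω, so V = 17.5 × 88.31/1288 = 1.20 V.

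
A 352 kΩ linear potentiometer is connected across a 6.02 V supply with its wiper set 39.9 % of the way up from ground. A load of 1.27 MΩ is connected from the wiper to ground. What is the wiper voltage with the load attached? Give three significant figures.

The wiper splits the pot into (1−α)R = 211.6 kΩ above and αR = 140.4 kΩ below.
Lower section ‖ load = 126.5 kΩ.
V_wiper = 6.02 × 126.5/(211.6 + 126.5) = 2.25 V.

V ≈ 2.25 V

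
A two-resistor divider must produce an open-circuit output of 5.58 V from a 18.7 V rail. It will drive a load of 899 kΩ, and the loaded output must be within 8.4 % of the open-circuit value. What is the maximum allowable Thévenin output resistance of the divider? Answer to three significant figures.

R_th ≤ 82.4 kΩ

Loading drop = R_th/(R_th + R_L) ≤ 0.0840, so R_th ≤ R_L · ε/(1−ε) = 899 kΩ × 0.0840/0.9160 = 82.4 kΩ.
(Any R1, R2 with R2/(R1+R2) = 0.298 and R1‖R2 ≤ 82.4 kΩ will meet the spec.)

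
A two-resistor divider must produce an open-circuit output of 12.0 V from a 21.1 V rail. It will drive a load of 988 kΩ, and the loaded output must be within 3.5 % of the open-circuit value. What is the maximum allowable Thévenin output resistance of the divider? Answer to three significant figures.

Loading drop = R_th/(R_th + R_L) ≤ 0.0350, so R_th ≤ R_L · ε/(1−ε) = 988 kΩ × 0.0350/0.9650 = 35.8 kΩ.

R_th ≤ 35.8 kΩ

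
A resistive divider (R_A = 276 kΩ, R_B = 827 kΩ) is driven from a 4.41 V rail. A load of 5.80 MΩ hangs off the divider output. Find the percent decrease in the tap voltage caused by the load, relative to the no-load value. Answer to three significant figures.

3.44 %

The divider's output (Thévenin) resistance is R_A‖R_B = 206.9 kΩ.
Fractional drop under load = R_th/(R_th + R_L) = 206.9 / (206.9 + 5800) = 0.03445.
So the output falls by 3.44 %.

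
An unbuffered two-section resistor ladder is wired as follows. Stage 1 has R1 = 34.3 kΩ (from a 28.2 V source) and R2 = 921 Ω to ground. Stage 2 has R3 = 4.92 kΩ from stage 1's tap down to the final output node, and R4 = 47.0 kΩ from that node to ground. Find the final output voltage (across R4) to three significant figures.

Stage 2 presents R3+R4 = 51920 Ω as a load on stage 1's tap.
Stage 1's lower leg becomes R2‖(R3+R4) = 904.9 Ω, so V_mid = 28.2 × 904.9/35200 = 0.7249 V.
Stage 2 is itself unloaded: V_out = V_mid × R4/(R3+R4) = 0.7249 × 47000/51920 = 0.656 V.

V_out ≈ 0.656 V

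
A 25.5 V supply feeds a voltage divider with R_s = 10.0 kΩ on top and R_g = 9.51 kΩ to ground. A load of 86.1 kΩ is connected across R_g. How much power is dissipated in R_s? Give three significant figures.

Total resistance from the source is R_s + (R_g‖R_L) = 18.56 kΩ, so I = 25.5/18.56 kΩ = 1.374 mA.
P = I²·R_s = (1.374 mA)² × 10.0 kΩ = 18.9 mW.

P ≈ 18.9 mW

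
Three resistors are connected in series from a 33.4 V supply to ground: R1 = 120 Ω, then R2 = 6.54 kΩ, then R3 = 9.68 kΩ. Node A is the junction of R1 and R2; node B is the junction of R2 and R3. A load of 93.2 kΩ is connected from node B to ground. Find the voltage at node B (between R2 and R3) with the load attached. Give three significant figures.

V ≈ 19.0 V

At node B, R3 is in parallel with the load: R3‖R_L = 8769 Ω.
Below node A the resistance is R2 + (R3‖R_L) = 15310 Ω, so V_A = 33.4 × 15310/15430 = 33.14 V.
Then V_B = V_A × (R3‖R_L)/(R2 + R3‖R_L) = 33.14 × 8769/15310 = 19.0 V.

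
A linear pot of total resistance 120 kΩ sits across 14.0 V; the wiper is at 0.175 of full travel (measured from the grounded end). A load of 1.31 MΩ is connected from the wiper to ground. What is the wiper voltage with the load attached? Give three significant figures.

The wiper splits the pot into (1−α)R = 99.00 kΩ above and αR = 21.00 kΩ below.
Lower section ‖ load = 20.67 kΩ.
V_wiper = 14.0 × 20.67/(99.00 + 20.67) = 2.42 V.

V ≈ 2.42 V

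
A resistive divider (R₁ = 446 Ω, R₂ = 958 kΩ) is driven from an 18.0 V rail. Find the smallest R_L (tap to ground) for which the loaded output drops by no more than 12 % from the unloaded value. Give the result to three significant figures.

Output resistance R_th = R₁‖R₂ = (446 × 958000)/958400 = 445.8 Ω.
The fractional drop is R_th/(R_th + R_L); requiring this ≤ 0.120 gives R_L ≥ R_th(1/0.120 − 1) = 445.8 × 7.333 = 3.27 kΩ.

R_L(min) ≈ 3.27 kΩ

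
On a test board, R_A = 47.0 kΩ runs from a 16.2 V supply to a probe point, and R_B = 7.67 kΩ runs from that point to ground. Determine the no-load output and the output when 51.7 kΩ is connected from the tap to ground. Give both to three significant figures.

Unloaded: 2.27 V; loaded: 2.02 V

Open-circuit: V = 16.2 × 7.67/(47.0 + 7.67) = 2.27 V.
With the load, R_B becomes R_B‖R_L = 6.679 kΩ, so V = 16.2 × 6.679/53.68 = 2.02 V.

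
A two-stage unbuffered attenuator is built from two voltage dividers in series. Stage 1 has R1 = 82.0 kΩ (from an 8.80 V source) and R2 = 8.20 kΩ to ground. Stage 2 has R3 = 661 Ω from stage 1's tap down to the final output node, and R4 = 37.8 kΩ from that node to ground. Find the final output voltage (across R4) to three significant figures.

Stage 2 presents R3+R4 = 38460 Ω as a load on stage 1's tap.
Stage 1's lower leg becomes R2‖(R3+R4) = 6759 Ω, so V_mid = 8.80 × 6759/88760 = 0.6701 V.
Stage 2 is itself unloaded: V_out = V_mid × R4/(R3+R4) = 0.6701 × 37800/38460 = 0.659 V.

V_out ≈ 0.659 V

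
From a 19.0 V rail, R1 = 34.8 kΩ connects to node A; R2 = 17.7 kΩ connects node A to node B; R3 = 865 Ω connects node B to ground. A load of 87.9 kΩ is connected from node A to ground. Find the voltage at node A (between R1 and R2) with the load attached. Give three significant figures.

Below node A the series string R2+R3 = 18560 Ω sits in parallel with the 87900 Ω load: 15330 Ω.
V_A = 19.0 × 15330/(34800 + 15330) = 5.81 V.

V ≈ 5.81 V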